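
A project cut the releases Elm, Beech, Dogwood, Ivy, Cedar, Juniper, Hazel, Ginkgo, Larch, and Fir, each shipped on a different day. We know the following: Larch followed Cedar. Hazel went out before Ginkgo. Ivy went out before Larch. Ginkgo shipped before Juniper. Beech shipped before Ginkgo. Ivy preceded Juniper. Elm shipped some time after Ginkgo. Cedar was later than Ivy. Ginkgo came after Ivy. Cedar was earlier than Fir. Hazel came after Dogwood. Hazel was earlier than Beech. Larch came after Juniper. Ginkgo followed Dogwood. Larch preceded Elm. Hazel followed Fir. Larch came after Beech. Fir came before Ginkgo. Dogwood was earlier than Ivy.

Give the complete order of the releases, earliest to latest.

Dogwood, Ivy, Cedar, Fir, Hazel, Beech, Ginkgo, Juniper, Larch, Elm

The constraints fix every adjacent pair, so only one ordering works:
Dogwood → Ivy → Cedar → Fir → Hazel → Beech → Ginkgo → Juniper → Larch → Elm.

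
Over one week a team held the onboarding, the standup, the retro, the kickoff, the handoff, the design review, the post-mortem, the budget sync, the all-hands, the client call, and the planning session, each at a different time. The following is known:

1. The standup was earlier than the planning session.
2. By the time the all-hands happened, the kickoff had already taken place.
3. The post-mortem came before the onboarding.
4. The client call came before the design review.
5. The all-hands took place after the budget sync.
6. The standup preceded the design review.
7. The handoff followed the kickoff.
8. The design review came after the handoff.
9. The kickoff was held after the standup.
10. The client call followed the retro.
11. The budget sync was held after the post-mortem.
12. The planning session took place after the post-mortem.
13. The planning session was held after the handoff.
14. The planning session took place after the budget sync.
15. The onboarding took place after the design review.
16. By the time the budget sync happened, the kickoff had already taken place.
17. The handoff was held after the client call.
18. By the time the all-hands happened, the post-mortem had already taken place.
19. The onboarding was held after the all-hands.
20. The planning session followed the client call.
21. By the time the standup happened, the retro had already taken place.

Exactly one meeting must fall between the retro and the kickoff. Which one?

the standup

Tracing the constraints gives the retro → the standup → the kickoff, so the standup sits after the retro and before the kickoff.
No other meeting is forced both after the retro and before the kickoff.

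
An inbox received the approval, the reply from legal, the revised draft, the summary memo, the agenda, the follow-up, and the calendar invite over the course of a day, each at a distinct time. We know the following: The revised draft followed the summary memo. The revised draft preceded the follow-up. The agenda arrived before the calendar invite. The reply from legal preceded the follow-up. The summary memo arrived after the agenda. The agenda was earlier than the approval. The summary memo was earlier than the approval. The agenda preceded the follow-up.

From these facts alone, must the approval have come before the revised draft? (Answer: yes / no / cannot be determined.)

cannot be determined

No chain of stated constraints runs from the approval to the revised draft, and none runs from the revised draft to the approval either.
So the relative order of the approval and the revised draft is not fixed by the given facts.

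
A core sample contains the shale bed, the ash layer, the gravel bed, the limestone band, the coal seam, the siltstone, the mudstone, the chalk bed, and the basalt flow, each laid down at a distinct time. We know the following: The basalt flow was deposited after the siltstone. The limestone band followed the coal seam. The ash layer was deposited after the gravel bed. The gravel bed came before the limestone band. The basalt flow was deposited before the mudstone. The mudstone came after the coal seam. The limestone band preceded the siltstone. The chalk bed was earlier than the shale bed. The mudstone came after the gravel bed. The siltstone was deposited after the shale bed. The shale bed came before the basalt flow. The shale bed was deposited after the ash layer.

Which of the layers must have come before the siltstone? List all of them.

the ash layer, the chalk bed, the coal seam, the gravel bed, the limestone band, the shale bed

Directly stated before the siltstone: the limestone band and the shale bed.
The ash layer reaches the siltstone via the ash layer → the shale bed → the siltstone.
The chalk bed reaches the siltstone via the chalk bed → the shale bed → the siltstone.
The coal seam reaches the siltstone via the coal seam → the limestone band → the siltstone.
Likewise the gravel bed reaches the siltstone by chaining the stated constraints.
No chain forces the basalt flow (or any of the others) ahead of the siltstone.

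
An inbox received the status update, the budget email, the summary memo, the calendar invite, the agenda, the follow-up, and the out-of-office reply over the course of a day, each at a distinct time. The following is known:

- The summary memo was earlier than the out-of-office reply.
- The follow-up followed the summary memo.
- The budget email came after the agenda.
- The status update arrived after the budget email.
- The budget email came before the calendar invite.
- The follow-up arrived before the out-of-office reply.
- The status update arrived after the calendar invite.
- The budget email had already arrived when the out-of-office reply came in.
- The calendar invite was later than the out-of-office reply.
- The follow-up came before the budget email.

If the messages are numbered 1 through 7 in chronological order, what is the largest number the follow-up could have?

The follow-up must come before the budget email, the calendar invite, the out-of-office reply, and the status update — 4 messages forced after it.
Everything else can be placed before the follow-up in some valid order, so the follow-up can sit as late as position 7 − 4 = 3.

3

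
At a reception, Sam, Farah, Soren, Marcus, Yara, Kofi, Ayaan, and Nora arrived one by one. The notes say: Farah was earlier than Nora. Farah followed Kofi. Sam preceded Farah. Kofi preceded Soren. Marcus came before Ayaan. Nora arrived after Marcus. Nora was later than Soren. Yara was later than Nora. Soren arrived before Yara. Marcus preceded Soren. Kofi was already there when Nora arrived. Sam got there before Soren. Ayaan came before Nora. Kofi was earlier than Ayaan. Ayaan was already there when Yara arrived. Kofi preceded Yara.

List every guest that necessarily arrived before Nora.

Directly stated before Nora: Ayaan, Farah, Kofi, Marcus, and Soren.
Sam reaches Nora via Sam → Soren → Nora.
No chain forces Yara ahead of Nora.

Ayaan, Farah, Kofi, Marcus, Sam, Soren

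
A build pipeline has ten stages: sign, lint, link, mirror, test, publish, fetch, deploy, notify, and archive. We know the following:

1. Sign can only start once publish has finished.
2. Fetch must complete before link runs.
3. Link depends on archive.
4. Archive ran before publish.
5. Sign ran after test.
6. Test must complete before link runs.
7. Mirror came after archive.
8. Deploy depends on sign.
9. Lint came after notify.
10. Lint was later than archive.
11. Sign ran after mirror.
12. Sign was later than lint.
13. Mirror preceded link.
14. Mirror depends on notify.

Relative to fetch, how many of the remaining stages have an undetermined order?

8

Forced after fetch: link.
That leaves archive, deploy, lint, mirror, notify, publish, sign, and test with no forced order relative to fetch — 8.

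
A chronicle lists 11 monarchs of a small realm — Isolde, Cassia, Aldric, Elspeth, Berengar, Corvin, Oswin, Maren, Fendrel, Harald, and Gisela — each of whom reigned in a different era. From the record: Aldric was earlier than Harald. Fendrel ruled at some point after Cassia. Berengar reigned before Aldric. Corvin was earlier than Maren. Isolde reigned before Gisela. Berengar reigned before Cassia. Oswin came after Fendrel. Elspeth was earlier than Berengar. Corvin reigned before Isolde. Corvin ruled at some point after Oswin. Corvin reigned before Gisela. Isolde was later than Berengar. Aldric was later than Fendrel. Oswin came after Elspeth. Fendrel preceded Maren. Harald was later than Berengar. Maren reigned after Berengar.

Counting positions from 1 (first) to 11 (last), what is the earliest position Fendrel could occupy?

4

Berengar, Cassia, and Elspeth must all come before Fendrel — 3 forced predecessors.
Nothing else is forced ahead of Fendrel, so their earliest slot is position 3 + 1 = 4.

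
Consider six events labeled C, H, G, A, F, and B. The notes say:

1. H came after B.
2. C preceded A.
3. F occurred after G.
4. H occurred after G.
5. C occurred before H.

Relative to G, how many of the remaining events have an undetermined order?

3

Forced after G: F and H.
That leaves A, B, and C with no forced order relative to G — 3.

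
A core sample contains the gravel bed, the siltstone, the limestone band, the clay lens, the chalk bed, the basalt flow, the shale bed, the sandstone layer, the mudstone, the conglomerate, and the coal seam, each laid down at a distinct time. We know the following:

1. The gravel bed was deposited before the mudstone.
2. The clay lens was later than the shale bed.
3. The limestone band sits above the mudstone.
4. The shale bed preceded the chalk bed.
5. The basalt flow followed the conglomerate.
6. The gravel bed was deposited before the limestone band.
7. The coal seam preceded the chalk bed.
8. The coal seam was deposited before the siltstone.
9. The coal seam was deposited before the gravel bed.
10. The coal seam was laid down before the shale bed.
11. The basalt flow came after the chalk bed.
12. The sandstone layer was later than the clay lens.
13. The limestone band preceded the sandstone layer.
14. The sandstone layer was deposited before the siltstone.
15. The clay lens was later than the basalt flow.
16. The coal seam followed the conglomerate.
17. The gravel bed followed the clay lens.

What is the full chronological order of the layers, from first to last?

The constraints fix every adjacent pair, so only one ordering works:
the conglomerate → the coal seam → the shale bed → the chalk bed → the basalt flow → the clay lens → the gravel bed → the mudstone → the limestone band → the sandstone layer → the siltstone.

the conglomerate, the coal seam, the shale bed, the chalk bed, the basalt flow, the clay lens, the gravel bed, the mudstone, the limestone band, the sandstone layer, the siltstone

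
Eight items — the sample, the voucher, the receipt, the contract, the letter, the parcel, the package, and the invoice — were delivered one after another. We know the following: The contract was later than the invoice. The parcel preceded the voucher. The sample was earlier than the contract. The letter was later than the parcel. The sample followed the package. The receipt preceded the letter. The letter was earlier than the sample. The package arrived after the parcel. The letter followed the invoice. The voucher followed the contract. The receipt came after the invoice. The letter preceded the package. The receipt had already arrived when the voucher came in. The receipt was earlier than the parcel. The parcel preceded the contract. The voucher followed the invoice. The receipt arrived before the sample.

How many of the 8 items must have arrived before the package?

4

Directly stated before the package: the letter and the parcel.
The invoice reaches the package via the invoice → the letter → the package.
The receipt reaches the package via the receipt → the parcel → the package.
That's the invoice, the letter, the parcel, and the receipt — 4 in all.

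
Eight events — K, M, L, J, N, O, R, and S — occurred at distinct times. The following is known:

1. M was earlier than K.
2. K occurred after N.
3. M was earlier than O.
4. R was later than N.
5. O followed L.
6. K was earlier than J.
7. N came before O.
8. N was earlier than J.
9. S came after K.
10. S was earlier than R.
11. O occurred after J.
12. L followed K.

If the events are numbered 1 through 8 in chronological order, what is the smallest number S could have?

K, M, and N must all come before S — 3 forced predecessors.
Nothing else is forced ahead of S, so its earliest slot is position 3 + 1 = 4.

4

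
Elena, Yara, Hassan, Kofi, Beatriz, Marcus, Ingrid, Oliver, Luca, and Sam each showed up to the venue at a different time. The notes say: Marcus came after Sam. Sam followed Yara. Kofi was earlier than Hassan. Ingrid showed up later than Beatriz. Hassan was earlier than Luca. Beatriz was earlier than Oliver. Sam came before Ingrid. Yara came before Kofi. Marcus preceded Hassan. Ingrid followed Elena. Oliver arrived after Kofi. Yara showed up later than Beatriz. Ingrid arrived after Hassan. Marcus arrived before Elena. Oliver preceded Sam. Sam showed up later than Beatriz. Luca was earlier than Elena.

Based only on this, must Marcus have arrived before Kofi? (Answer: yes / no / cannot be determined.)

no

Tracing the constraints gives Kofi → Oliver → Sam → Marcus, so Kofi must come before Marcus.
That means Marcus cannot be before Kofi.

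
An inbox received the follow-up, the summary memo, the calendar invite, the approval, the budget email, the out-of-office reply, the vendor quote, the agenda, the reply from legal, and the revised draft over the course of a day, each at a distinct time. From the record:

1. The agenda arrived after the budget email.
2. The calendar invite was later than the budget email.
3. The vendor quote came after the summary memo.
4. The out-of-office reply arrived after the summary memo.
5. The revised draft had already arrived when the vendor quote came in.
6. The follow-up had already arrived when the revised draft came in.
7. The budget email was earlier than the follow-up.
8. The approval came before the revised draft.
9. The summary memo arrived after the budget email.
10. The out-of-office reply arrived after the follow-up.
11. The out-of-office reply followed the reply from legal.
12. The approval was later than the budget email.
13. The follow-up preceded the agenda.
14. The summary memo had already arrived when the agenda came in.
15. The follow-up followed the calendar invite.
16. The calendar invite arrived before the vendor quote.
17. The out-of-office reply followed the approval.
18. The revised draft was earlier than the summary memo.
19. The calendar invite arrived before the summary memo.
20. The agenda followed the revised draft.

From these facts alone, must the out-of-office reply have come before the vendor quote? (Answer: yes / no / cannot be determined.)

cannot be determined

No chain of stated constraints runs from the out-of-office reply to the vendor quote, and none runs from the vendor quote to the out-of-office reply either.
So the relative order of the out-of-office reply and the vendor quote is not fixed by the given facts.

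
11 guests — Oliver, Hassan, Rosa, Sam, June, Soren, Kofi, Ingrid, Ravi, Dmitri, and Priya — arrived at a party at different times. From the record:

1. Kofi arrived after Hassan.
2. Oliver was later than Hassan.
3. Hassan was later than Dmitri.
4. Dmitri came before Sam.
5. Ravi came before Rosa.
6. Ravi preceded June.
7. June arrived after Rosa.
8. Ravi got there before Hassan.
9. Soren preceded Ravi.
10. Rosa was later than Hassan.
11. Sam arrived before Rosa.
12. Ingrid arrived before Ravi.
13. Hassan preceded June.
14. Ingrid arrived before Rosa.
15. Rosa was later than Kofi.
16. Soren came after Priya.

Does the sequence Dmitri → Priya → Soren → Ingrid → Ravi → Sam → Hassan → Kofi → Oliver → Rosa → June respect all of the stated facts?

yes

Check each stated constraint against the proposed order — e.g. Ravi is ahead of June; Dmitri is ahead of Hassan. Every pair is in the required order; nothing is violated.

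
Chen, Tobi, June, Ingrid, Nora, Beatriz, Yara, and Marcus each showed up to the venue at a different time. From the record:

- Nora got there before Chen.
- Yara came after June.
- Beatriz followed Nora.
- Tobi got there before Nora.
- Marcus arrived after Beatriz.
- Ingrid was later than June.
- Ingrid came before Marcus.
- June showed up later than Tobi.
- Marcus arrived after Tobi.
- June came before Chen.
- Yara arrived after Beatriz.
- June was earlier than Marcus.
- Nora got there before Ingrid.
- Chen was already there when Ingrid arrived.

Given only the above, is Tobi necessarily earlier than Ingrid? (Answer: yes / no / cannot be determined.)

yes

Chain the constraints: Tobi → June → Ingrid. Each link is directly stated, so Tobi comes before Ingrid.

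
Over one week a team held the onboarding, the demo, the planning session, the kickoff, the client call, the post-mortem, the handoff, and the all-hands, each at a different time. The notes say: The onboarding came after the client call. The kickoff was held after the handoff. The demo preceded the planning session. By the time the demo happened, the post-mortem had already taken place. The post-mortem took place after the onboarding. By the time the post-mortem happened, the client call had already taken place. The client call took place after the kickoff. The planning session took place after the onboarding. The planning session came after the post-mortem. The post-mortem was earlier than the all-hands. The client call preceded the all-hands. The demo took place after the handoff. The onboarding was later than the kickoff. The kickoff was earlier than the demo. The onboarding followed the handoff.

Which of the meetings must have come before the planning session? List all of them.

Directly stated before the planning session: the demo, the onboarding, and the post-mortem.
The client call reaches the planning session via the client call → the post-mortem → the planning session.
The handoff reaches the planning session via the handoff → the demo → the planning session.
The kickoff reaches the planning session via the kickoff → the demo → the planning session.
No chain forces the all-hands ahead of the planning session.

the client call, the demo, the handoff, the kickoff, the onboarding, the post-mortem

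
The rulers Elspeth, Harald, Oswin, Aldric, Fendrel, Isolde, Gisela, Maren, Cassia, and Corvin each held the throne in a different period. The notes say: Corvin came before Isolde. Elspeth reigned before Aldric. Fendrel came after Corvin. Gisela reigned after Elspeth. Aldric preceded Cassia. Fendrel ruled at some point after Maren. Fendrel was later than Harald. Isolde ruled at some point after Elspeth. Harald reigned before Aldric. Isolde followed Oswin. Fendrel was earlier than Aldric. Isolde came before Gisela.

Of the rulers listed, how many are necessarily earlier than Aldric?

5

Directly stated before Aldric: Elspeth, Fendrel, and Harald.
Corvin reaches Aldric via Corvin → Fendrel → Aldric.
Maren reaches Aldric via Maren → Fendrel → Aldric.
No chain forces Oswin (or any of the others) ahead of Aldric.
That's Corvin, Elspeth, Fendrel, Harald, and Maren — 5 in all.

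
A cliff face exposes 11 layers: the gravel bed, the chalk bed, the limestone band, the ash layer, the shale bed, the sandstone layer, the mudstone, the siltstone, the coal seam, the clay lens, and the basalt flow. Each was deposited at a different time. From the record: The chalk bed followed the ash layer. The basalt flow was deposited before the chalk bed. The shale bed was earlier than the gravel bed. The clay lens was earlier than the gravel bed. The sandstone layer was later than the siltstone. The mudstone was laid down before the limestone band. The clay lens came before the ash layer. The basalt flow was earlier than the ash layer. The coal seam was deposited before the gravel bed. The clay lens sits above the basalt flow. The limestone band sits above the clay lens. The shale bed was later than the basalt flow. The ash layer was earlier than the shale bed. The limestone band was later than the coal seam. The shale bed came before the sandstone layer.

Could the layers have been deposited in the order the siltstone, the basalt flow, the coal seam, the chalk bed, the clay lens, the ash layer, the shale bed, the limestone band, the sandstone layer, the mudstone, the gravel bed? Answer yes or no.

no

The constraints require the mudstone before the limestone band, but in the proposed sequence the limestone band appears ahead of the mudstone. That one violation is enough.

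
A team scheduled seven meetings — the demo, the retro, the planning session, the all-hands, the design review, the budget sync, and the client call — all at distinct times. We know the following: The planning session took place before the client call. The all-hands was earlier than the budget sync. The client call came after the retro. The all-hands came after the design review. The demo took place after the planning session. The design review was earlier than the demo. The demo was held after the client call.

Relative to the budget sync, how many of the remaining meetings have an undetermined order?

Forced before the budget sync: the all-hands and the design review.
That leaves the client call, the demo, the planning session, and the retro with no forced order relative to the budget sync — 4.

4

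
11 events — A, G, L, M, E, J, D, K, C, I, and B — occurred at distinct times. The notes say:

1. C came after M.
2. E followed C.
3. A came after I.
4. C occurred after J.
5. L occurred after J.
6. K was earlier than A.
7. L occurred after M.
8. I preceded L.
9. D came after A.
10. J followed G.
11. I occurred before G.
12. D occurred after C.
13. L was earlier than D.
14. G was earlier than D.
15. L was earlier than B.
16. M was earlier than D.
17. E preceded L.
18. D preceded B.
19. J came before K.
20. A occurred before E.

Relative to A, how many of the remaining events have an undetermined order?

2

Forced before A: G, I, J, and K; forced after A: B, D, E, and L.
That leaves C and M with no forced order relative to A — 2.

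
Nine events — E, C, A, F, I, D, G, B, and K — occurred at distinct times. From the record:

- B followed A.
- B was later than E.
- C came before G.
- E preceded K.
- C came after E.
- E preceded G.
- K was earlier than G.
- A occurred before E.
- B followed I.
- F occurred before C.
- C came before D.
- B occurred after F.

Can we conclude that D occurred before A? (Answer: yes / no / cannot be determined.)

no

Tracing the constraints gives A → E → C → D, so A must come before D.
That means D cannot be before A.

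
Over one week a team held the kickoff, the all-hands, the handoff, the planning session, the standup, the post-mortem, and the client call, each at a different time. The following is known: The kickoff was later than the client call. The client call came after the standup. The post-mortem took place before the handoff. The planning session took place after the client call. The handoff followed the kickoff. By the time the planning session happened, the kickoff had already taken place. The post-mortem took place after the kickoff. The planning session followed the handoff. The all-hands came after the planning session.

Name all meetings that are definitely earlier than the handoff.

Directly stated before the handoff: the kickoff and the post-mortem.
The client call reaches the handoff via the client call → the kickoff → the handoff.
The standup reaches the handoff via the standup → the client call → the kickoff → the handoff.
No chain forces the all-hands (or any of the others) ahead of the handoff.

the client call, the kickoff, the post-mortem, the standup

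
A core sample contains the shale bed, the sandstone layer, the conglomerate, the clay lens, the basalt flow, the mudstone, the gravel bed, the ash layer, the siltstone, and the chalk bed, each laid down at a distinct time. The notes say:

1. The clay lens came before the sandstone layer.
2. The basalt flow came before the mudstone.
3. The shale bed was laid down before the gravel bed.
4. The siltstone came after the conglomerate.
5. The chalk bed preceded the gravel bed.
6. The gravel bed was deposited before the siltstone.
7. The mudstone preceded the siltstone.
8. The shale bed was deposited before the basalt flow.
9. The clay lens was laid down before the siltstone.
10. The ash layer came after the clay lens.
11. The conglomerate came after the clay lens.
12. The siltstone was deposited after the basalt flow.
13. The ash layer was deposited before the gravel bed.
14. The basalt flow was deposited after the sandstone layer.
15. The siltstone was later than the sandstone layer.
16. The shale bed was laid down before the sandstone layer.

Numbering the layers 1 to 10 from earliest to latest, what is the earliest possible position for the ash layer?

2

The clay lens must come before the ash layer — 1 forced predecessor.
Nothing else is forced ahead of the ash layer, so its earliest slot is position 1 + 1 = 2.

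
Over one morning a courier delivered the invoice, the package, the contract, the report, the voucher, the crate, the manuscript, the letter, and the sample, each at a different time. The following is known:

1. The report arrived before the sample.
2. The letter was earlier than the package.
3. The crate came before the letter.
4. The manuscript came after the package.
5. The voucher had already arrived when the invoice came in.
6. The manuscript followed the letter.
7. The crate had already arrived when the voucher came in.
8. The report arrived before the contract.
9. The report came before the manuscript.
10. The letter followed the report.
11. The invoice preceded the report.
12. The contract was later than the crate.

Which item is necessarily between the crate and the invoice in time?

the voucher

Tracing the constraints gives the crate → the voucher → the invoice, so the voucher sits after the crate and before the invoice.
No other item is forced both after the crate and before the invoice.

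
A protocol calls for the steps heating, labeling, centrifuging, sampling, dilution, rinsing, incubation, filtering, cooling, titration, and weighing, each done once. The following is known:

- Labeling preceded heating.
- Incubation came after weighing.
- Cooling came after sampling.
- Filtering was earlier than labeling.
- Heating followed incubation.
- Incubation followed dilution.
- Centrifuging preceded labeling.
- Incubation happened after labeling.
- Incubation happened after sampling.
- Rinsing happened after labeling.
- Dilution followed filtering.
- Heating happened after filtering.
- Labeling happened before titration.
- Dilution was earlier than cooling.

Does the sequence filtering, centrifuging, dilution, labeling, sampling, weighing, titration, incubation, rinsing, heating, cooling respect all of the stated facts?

Check each stated constraint against the proposed order — e.g. dilution is ahead of cooling; filtering is ahead of heating. Every pair is in the required order; nothing is violated.

yes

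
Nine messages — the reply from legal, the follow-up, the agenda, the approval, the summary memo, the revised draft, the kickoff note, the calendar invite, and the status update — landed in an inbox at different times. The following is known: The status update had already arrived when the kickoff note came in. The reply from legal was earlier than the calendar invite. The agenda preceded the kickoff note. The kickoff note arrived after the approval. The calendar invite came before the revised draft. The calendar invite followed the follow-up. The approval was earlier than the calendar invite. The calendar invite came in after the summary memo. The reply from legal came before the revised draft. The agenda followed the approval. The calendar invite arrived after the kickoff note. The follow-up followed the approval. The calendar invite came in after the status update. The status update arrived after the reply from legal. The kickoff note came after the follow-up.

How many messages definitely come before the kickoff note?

Directly stated before the kickoff note: the agenda, the approval, the follow-up, and the status update.
The reply from legal reaches the kickoff note via the reply from legal → the status update → the kickoff note.
That's the agenda, the approval, the follow-up, the reply from legal, and the status update — 5 in all.

5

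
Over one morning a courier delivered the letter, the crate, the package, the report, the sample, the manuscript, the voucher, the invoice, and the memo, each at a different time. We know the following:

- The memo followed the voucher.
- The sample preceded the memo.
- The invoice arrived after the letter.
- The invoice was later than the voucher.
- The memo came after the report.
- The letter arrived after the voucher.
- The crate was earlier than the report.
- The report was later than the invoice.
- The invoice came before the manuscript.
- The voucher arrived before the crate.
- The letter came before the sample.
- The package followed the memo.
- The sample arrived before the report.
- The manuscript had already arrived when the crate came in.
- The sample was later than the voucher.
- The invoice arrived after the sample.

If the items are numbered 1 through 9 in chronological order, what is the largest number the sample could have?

The sample must come before the crate, the invoice, the manuscript, the memo, the package, and the report — 6 items forced after it.
Everything else can be placed before the sample in some valid order, so the sample can sit as late as position 9 − 6 = 3.

3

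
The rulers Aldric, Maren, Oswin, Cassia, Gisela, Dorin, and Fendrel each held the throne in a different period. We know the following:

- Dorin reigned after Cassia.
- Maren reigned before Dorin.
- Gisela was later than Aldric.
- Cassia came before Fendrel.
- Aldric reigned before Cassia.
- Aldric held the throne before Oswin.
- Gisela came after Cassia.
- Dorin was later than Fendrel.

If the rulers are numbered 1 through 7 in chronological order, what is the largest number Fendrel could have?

Fendrel must come before Dorin — 1 ruler forced after them.
Everything else can be placed before Fendrel in some valid order, so Fendrel can sit as late as position 7 − 1 = 6.

6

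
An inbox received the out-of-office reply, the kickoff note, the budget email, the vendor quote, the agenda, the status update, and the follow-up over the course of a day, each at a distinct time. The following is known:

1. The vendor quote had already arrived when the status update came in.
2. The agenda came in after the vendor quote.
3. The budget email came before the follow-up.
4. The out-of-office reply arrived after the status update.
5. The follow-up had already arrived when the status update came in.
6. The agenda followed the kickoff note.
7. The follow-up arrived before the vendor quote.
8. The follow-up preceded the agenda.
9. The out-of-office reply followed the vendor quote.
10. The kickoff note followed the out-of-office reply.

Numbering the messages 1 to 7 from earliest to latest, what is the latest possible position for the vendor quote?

The vendor quote must come before the agenda, the kickoff note, the out-of-office reply, and the status update — 4 messages forced after it.
Everything else can be placed before the vendor quote in some valid order, so the vendor quote can sit as late as position 7 − 4 = 3.

3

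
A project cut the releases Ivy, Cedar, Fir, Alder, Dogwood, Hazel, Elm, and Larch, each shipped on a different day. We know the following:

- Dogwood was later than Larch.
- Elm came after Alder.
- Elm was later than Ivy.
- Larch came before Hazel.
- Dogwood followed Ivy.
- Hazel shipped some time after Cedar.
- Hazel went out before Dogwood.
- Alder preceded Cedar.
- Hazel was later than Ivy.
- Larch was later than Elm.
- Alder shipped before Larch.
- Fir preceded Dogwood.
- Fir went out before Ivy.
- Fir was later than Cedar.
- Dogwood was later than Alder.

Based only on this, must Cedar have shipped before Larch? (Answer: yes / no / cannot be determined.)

Chain the constraints: Cedar → Fir → Ivy → Elm → Larch. Each link is directly stated, so Cedar comes before Larch.

yes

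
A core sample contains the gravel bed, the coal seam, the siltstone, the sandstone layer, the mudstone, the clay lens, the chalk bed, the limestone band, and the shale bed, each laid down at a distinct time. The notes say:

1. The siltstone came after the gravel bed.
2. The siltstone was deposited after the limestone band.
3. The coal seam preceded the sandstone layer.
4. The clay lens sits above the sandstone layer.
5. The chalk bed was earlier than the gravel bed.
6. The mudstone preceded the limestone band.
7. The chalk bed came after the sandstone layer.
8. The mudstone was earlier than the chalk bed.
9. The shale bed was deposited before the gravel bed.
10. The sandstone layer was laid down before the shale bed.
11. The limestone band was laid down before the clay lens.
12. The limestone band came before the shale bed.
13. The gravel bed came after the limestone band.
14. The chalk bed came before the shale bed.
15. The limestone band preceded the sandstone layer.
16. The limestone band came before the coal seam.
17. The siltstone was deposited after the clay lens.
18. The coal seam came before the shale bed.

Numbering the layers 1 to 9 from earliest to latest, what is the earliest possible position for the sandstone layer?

The coal seam, the limestone band, and the mudstone must all come before the sandstone layer — 3 forced predecessors.
Nothing else is forced ahead of the sandstone layer, so its earliest slot is position 3 + 1 = 4.

4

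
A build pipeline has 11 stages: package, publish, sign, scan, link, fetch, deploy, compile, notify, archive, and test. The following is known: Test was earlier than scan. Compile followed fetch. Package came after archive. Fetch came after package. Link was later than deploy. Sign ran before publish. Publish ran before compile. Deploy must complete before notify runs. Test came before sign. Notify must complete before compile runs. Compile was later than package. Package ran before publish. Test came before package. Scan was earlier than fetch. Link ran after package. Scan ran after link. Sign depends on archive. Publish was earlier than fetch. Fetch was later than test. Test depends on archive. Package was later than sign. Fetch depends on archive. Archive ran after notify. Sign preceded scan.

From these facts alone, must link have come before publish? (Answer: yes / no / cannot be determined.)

No chain of stated constraints runs from link to publish, and none runs from publish to link either.
So the relative order of link and publish is not fixed by the given facts.

cannot be determined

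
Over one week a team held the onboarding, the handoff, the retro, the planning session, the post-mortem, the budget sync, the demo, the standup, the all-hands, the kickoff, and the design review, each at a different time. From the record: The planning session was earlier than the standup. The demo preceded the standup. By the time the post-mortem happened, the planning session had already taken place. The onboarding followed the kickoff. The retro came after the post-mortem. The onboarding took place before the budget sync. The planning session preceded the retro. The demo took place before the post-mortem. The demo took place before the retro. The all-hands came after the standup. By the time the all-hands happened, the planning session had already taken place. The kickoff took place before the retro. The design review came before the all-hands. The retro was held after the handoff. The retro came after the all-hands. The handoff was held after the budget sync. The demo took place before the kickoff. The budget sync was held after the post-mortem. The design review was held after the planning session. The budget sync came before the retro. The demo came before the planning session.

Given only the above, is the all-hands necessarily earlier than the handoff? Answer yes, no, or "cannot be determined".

No chain of stated constraints runs from the all-hands to the handoff, and none runs from the handoff to the all-hands either.
So the relative order of the all-hands and the handoff is not fixed by the given facts.

cannot be determined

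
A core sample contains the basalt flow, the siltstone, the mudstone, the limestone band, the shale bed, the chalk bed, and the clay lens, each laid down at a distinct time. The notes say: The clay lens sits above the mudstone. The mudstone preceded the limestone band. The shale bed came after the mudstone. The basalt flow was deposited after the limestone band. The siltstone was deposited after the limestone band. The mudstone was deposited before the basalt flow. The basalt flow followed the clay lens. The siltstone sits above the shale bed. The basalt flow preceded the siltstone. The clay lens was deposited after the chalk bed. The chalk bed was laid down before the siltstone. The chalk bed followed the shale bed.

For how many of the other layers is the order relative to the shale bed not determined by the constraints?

Forced before the shale bed: the mudstone; forced after the shale bed: the basalt flow, the chalk bed, the clay lens, and the siltstone.
That leaves the limestone band with no forced order relative to the shale bed — 1.

1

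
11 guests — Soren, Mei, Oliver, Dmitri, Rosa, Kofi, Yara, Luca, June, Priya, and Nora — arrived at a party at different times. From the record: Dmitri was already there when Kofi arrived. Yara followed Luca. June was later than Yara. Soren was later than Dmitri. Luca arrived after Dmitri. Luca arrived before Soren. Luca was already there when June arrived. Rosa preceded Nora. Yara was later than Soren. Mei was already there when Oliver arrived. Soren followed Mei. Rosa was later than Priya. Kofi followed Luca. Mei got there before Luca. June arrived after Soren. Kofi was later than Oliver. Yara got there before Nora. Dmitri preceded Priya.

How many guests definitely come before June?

5

Directly stated before June: Luca, Soren, and Yara.
Dmitri reaches June via Dmitri → Luca → June.
Mei reaches June via Mei → Luca → June.
That's Dmitri, Luca, Mei, Soren, and Yara — 5 in all.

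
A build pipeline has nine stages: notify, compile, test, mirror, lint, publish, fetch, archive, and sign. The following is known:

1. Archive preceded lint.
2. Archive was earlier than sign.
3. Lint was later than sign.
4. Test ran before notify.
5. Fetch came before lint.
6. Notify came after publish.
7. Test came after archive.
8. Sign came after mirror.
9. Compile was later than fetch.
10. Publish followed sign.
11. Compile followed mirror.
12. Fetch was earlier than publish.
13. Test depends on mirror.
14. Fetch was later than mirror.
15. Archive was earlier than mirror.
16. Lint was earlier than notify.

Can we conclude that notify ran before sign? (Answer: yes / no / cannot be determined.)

Tracing the constraints gives sign → publish → notify, so sign must come before notify.
That means notify cannot be before sign.

no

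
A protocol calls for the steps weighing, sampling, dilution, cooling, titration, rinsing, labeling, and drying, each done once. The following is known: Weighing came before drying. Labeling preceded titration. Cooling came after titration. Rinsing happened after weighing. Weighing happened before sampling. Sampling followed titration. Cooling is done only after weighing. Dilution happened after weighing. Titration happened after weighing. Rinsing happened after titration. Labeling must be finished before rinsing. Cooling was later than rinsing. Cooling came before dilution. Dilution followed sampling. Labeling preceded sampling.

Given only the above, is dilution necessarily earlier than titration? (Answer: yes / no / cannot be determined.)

no

Tracing the constraints gives titration → cooling → dilution, so titration must come before dilution.
That means dilution cannot be before titration.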